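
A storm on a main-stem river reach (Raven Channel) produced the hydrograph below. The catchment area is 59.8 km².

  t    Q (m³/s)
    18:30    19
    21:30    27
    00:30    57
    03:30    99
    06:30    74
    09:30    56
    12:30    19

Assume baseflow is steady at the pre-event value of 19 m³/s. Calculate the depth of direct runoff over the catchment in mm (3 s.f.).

Direct runoff: 0.0, 8.0, 38.0, 80.0, 55.0, 37.0, 0.0 m³/s; ΣQ_DR = 218.0 m³/s.
V = ΣQ_DR · Δt = 218.0 × 10800 s = 2.354 × 10^6 m³.
Over A = 59.8 km², depth = V / A = 39.4 mm.

d ≈ 39.4 mm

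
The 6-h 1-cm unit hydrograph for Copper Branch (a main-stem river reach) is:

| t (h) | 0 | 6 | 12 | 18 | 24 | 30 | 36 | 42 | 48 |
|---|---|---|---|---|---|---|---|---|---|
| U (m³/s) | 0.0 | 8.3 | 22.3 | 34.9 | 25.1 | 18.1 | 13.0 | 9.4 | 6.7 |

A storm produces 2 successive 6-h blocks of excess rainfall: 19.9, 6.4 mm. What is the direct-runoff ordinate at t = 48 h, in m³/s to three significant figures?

By discrete convolution, Q_j = Σ (P_i / 10 mm) · U_{j−i}.
At t = 48 h (j=8): Q = (19.9/10)·6.7 + (6.4/10)·9.4 = 19.3 m³/s.

Q ≈ 19.3 m³/s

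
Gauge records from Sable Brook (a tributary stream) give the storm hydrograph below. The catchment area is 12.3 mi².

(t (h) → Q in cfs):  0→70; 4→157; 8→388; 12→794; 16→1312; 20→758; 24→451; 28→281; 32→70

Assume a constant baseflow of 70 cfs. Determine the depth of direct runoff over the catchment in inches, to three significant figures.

d ≈ 1.84 in

Direct runoff: 0.0, 87.0, 318.0, 724.0, 1242.0, 688.0, 381.0, 211.0, 0.0 cfs; ΣQ_DR = 3651 cfs.
V = ΣQ_DR · Δt = 3651 × 14400 s = 5.257 × 10^7 ft³.
Over A = 12.3 mi², depth = V / A = 1.84 in.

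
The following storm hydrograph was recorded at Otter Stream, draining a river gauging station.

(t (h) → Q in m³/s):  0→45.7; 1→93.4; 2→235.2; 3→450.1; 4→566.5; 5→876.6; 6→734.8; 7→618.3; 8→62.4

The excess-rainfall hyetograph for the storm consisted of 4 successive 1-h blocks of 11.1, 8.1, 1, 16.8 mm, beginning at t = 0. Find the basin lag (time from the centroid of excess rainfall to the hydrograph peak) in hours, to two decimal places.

t_L ≈ 2.86 h

Centroid of excess rainfall: t_c = Σ P_i·t̄_i / ΣP_i = 2.1351 h (block centres at 0.5, 1.5, 2.5, 3.5 h).
Hydrograph peak occurs at t = 5 h, so basin lag t_L = 5 − 2.1351 = 2.86 h.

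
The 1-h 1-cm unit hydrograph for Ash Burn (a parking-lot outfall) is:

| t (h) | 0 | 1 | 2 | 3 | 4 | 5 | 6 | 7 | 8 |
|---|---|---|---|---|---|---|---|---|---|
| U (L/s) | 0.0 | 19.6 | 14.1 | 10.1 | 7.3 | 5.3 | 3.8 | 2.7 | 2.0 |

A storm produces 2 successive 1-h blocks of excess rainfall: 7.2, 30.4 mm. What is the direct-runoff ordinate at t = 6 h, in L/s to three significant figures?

Q ≈ 18.8 L/s

By discrete convolution, Q_j = Σ (P_i / 10 mm) · U_{j−i}.
At t = 6 h (j=6): Q = (7.2/10)·3.8 + (30.4/10)·5.3 = 18.8 L/s.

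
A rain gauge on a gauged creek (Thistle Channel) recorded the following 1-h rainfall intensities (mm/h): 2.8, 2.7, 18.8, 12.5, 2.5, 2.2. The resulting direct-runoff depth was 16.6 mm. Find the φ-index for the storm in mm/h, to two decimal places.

φ ≈ 7.35 mm/h

Only the 2 blocks with intensity above φ contribute runoff: 18.8, 12.5 mm/h.
Σ(I−φ)·Δt = d  ⇒  (18.8+12.5 − 2φ)·1 = 16.6
φ = (31.30 − 16.6/1) / 2 = 7.35 mm/h.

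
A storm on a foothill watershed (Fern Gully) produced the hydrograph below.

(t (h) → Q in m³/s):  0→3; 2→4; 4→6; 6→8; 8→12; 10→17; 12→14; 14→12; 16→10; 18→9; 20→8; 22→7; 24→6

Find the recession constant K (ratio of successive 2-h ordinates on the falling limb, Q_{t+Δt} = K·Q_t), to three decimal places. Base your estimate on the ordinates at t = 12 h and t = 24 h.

K ≈ 0.868

Using the recession-limb readings at t = 12 h and t = 24 h: Q falls from 14 to 6 m³/s over 6 intervals.
K = (Q₂/Q₁)^(1/6) = (6/14)^(1/6) = 0.868.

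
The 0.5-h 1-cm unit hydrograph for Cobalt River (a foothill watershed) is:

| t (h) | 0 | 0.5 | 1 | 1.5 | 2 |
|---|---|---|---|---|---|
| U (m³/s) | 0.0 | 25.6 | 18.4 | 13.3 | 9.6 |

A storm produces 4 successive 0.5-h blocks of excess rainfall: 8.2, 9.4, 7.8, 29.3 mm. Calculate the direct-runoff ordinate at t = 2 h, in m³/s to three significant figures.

Q ≈ 110 m³/s

By discrete convolution, Q_j = Σ (P_i / 10 mm) · U_{j−i}.
At t = 2 h (j=4): Q = (8.2/10)·9.6 + (9.4/10)·13.3 + (7.8/10)·18.4 + (29.3/10)·25.6 = 110 m³/s.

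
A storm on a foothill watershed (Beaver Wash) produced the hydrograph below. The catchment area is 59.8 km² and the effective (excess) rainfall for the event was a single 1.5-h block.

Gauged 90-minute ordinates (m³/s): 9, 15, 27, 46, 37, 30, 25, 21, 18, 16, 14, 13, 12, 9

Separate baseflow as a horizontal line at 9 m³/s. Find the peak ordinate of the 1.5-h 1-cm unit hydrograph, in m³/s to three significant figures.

Direct runoff: 0.0, 6.0, 18.0, 37.0, 28.0, 21.0, 16.0, 12.0, 9.0, 7.0, 5.0, 4.0, 3.0, 0.0 m³/s; ΣQ_DR = 166.0 m³/s, peak = 37.0 m³/s.
Runoff depth d = ΣQ_DR·Δt / A = 166.0 × 5400 / (59.8 km²) = 14.99 mm.
The 1-cm UH is the DRH scaled by (10 mm)/d, so U_p = 37.0 × 10/14.99 = 24.7 m³/s.

U_p ≈ 24.7 m³/s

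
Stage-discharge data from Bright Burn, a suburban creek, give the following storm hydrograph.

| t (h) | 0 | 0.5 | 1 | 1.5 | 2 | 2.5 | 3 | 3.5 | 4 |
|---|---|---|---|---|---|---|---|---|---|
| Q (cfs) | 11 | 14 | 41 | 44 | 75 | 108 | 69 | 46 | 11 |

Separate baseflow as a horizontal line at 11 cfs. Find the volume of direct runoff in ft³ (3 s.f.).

V ≈ 5.76 × 10^5 ft³

Direct-runoff ordinates (Q − Q_b): 0.0, 3.0, 30.0, 33.0, 64.0, 97.0, 58.0, 35.0, 0.0 cfs.
ΣQ_DR = 320.0 cfs.
With Δt = 0.5 h = 1800 s, V = ΣQ_DR · Δt = 320.0 × 1800 = 5.76 × 10^5 ft³.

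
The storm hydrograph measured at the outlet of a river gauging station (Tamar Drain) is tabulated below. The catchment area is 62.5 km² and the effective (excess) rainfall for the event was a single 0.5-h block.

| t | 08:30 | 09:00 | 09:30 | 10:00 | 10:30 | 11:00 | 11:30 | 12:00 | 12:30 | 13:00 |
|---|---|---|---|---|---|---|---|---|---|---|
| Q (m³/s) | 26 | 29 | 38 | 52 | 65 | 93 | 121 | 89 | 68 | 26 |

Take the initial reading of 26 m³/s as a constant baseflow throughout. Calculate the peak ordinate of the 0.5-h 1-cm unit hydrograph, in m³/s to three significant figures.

Direct runoff: 0.0, 3.0, 12.0, 26.0, 39.0, 67.0, 95.0, 63.0, 42.0, 0.0 m³/s; ΣQ_DR = 347.0 m³/s, peak = 95.0 m³/s.
Runoff depth d = ΣQ_DR·Δt / A = 347.0 × 1800 / (62.5 km²) = 9.994 mm.
The 1-cm UH is the DRH scaled by (10 mm)/d, so U_p = 95.0 × 10/9.994 = 95.1 m³/s.

U_p ≈ 95.1 m³/s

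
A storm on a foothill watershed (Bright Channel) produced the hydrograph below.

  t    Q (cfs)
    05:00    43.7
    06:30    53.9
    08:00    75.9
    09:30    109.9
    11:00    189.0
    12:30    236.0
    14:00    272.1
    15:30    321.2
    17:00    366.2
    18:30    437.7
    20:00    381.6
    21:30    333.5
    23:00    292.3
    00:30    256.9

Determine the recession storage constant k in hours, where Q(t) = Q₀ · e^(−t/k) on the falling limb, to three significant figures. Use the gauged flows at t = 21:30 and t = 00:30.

On the falling limb, Q drops from 333.5 to 256.9 cfs between t = 21:30 and t = 00:30 (Δt = 3 h).
k = −Δt / ln(Q₂/Q₁) = −3 / ln(256.9/333.5) = 11.5 h.

k ≈ 11.5 h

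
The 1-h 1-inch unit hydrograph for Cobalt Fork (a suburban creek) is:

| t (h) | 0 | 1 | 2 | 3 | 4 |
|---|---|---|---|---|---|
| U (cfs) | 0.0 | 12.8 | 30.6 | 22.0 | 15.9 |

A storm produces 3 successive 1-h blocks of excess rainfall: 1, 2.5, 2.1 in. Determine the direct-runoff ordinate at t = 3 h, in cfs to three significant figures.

Q ≈ 125 cfs

By discrete convolution, Q_j = Σ (P_i / 1 in) · U_{j−i}.
At t = 3 h (j=3): Q = (1/1)·22.0 + (2.5/1)·30.6 + (2.1/1)·12.8 = 125 cfs.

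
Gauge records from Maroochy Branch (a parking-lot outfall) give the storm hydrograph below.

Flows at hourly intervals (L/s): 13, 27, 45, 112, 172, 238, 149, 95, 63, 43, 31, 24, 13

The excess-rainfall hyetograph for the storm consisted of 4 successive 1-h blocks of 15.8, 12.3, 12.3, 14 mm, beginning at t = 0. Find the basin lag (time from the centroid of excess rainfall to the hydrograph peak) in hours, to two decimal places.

Centroid of excess rainfall: t_c = Σ P_i·t̄_i / ΣP_i = 1.9504 h (block centres at 0.5, 1.5, 2.5, 3.5 h).
Hydrograph peak occurs at t = 5 h, so basin lag t_L = 5 − 1.9504 = 3.05 h.

t_L ≈ 3.05 h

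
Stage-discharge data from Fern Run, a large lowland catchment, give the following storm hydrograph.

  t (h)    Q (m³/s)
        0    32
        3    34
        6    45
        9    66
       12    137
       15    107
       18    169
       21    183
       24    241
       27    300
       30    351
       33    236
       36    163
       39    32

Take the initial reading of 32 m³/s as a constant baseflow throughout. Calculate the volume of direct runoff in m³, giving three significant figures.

V ≈ 1.78 × 10^7 m³

Direct-runoff ordinates (Q − Q_b): 0.0, 2.0, 13.0, 34.0, 105.0, 75.0, 137.0, 151.0, 209.0, 268.0, 319.0, 204.0, 131.0, 0.0 m³/s.
ΣQ_DR = 1648 m³/s.
With Δt = 3 h = 10800 s, V = ΣQ_DR · Δt = 1648 × 10800 = 1.78 × 10^7 m³.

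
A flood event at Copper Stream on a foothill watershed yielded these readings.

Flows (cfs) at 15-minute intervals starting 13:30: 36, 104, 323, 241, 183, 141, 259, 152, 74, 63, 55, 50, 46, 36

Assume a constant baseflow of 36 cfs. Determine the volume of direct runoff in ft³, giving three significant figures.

Direct-runoff ordinates (Q − Q_b): 0.0, 68.0, 287.0, 205.0, 147.0, 105.0, 223.0, 116.0, 38.0, 27.0, 19.0, 14.0, 10.0, 0.0 cfs.
ΣQ_DR = 1259 cfs.
With Δt = 0.25 h = 900 s, V = ΣQ_DR · Δt = 1259 × 900 = 1.13 × 10^6 ft³.

V ≈ 1.13 × 10^6 ft³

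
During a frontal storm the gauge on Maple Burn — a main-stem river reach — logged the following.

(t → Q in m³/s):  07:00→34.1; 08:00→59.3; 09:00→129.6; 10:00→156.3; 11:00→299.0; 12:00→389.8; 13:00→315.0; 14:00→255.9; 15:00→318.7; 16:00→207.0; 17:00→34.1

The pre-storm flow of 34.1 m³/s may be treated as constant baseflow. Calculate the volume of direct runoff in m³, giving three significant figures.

V ≈ 6.57 × 10^6 m³

Direct-runoff ordinates (Q − Q_b): 0.0, 25.2, 95.5, 122.2, 264.9, 355.7, 280.9, 221.8, 284.6, 172.9, 0.0 m³/s.
ΣQ_DR = 1824 m³/s.
With Δt = 1 h = 3600 s, V = ΣQ_DR · Δt = 1824 × 3600 = 6.57 × 10^6 m³.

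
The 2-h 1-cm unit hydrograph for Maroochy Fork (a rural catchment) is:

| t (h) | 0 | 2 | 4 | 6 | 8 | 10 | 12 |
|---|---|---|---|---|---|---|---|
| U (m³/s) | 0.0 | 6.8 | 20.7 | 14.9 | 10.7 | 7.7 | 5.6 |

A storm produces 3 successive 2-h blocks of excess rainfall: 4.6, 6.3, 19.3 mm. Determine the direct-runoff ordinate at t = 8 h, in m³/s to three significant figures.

Q ≈ 54.3 m³/s

By discrete convolution, Q_j = Σ (P_i / 10 mm) · U_{j−i}.
At t = 8 h (j=4): Q = (4.6/10)·10.7 + (6.3/10)·14.9 + (19.3/10)·20.7 = 54.3 m³/s.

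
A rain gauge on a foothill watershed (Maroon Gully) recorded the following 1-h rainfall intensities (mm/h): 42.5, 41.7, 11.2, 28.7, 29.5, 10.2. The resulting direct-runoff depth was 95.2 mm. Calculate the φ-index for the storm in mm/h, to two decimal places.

φ ≈ 11.80 mm/h

Only the 4 blocks with intensity above φ contribute runoff: 42.5, 41.7, 28.7, 29.5 mm/h.
Σ(I−φ)·Δt = d  ⇒  (42.5+41.7+28.7+29.5 − 4φ)·1 = 95.2
φ = (142.4 − 95.2/1) / 4 = 11.80 mm/h.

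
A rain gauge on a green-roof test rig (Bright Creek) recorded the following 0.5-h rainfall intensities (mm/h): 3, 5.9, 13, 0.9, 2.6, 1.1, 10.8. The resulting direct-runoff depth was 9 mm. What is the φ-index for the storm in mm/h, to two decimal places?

Only the 3 blocks with intensity above φ contribute runoff: 5.9, 13, 10.8 mm/h.
Σ(I−φ)·Δt = d  ⇒  (5.9+13+10.8 − 3φ)·0.5 = 9
φ = (29.70 − 9/0.5) / 3 = 3.90 mm/h.

φ ≈ 3.90 mm/h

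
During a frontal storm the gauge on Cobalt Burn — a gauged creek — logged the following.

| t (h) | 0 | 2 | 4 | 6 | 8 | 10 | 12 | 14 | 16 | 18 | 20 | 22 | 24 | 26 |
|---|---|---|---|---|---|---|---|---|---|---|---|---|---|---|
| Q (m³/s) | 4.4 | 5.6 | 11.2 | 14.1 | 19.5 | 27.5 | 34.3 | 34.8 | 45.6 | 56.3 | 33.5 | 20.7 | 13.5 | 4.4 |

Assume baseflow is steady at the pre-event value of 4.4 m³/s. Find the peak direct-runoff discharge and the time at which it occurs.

Q_p = 51.9 m³/s at t = 18 h

Subtracting baseflow gives direct-runoff ordinates: 0.0, 1.2, 6.8, 9.7, 15.1, 23.1, 29.9, 30.4, 41.2, 51.9, 29.1, 16.3, 9.1, 0.0 m³/s.
The maximum is 51.9 m³/s, occurring at the reading for t = 18 h.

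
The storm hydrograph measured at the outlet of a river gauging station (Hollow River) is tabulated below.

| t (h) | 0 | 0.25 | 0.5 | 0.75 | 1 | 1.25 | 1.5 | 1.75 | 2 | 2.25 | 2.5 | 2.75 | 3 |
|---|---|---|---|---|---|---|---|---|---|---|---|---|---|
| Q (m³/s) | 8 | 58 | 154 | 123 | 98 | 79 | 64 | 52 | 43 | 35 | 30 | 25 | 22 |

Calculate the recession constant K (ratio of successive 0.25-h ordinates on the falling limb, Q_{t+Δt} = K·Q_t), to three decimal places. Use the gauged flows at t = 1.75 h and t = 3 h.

K ≈ 0.842

Using the recession-limb readings at t = 1.75 h and t = 3 h: Q falls from 52 to 22 m³/s over 5 intervals.
K = (Q₂/Q₁)^(1/5) = (22/52)^(1/5) = 0.842.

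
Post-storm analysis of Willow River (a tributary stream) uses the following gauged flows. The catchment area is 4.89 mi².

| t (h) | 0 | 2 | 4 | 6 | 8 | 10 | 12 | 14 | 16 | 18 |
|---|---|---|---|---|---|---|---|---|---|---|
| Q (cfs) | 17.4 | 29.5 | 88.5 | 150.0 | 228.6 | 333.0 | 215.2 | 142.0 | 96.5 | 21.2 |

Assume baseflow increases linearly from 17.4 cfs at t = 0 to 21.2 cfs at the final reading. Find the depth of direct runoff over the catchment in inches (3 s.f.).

Direct runoff: 0.00, 11.68, 70.26, 131.33, 209.51, 313.49, 195.27, 121.64, 75.72, 0.00 cfs; ΣQ_DR = 1129 cfs.
V = ΣQ_DR · Δt = 1129 × 7200 s = 8.128 × 10^6 ft³.
Over A = 4.89 mi², depth = V / A = 0.715 in.

d ≈ 0.715 in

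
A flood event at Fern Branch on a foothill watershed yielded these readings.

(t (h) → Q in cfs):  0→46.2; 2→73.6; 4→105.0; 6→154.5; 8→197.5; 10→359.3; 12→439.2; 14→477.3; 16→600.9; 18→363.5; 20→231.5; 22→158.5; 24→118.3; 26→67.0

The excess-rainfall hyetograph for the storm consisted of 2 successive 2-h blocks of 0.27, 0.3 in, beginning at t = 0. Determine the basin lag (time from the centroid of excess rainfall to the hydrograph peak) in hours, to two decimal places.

t_L ≈ 13.95 h

Centroid of excess rainfall: t_c = Σ P_i·t̄_i / ΣP_i = 2.0526 h (block centres at 1, 3 h).
Hydrograph peak occurs at t = 16 h, so basin lag t_L = 16 − 2.0526 = 13.95 h.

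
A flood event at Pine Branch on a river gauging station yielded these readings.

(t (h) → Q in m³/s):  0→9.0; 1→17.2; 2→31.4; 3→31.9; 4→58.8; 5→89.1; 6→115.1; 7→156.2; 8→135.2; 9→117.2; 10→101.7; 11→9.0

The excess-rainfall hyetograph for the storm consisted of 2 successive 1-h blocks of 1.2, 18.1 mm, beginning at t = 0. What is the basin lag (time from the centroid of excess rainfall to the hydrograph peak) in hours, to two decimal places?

t_L ≈ 5.56 h

Centroid of excess rainfall: t_c = Σ P_i·t̄_i / ΣP_i = 1.4378 h (block centres at 0.5, 1.5 h).
Hydrograph peak occurs at t = 7 h, so basin lag t_L = 7 − 1.4378 = 5.56 h.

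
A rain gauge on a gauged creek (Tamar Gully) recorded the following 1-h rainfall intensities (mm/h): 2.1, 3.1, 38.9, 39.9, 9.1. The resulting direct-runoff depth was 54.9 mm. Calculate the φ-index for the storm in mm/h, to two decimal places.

φ ≈ 11.95 mm/h

Only the 2 blocks with intensity above φ contribute runoff: 38.9, 39.9 mm/h.
Σ(I−φ)·Δt = d  ⇒  (38.9+39.9 − 2φ)·1 = 54.9
φ = (78.80 − 54.9/1) / 2 = 11.95 mm/h.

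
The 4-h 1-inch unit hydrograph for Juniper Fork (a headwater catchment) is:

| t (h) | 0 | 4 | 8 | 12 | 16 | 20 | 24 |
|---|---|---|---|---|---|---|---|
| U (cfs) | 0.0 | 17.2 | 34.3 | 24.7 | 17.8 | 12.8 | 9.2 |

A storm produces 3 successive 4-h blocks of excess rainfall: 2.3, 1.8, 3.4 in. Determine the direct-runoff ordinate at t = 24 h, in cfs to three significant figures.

Q ≈ 105 cfs

By discrete convolution, Q_j = Σ (P_i / 1 in) · U_{j−i}.
At t = 24 h (j=6): Q = (2.3/1)·9.2 + (1.8/1)·12.8 + (3.4/1)·17.8 = 105 cfs.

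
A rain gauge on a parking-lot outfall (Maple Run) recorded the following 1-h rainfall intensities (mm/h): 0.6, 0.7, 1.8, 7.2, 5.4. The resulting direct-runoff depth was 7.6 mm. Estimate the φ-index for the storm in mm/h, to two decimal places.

Only the 2 blocks with intensity above φ contribute runoff: 7.2, 5.4 mm/h.
Σ(I−φ)·Δt = d  ⇒  (7.2+5.4 − 2φ)·1 = 7.6
φ = (12.60 − 7.6/1) / 2 = 2.50 mm/h.

φ ≈ 2.50 mm/h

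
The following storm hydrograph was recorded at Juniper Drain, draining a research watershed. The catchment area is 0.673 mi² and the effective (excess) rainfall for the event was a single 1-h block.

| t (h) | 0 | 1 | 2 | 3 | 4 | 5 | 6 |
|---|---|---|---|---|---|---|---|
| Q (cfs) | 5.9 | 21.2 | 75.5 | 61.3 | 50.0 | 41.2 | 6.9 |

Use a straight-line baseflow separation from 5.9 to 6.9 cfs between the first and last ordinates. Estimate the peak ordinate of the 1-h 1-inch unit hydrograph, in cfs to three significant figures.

U_p ≈ 139 cfs

Direct runoff: 0.00, 15.13, 69.27, 54.90, 43.43, 34.47, 0.00 cfs; ΣQ_DR = 217.2 cfs, peak = 69.27 cfs.
Runoff depth d = ΣQ_DR·Δt / A = 217.2 × 3600 / (0.673 mi²) = 0.5001 in.
The 1-inch UH is the DRH scaled by (1 in)/d, so U_p = 69.27 × 1/0.5001 = 139 cfs.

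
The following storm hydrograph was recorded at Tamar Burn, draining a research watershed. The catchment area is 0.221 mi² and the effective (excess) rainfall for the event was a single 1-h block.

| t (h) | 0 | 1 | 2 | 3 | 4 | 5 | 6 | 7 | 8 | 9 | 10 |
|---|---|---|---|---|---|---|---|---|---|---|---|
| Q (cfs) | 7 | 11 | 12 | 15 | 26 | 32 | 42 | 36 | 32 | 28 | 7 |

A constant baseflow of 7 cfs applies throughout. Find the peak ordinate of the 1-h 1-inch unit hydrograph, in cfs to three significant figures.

U_p ≈ 29.2 cfs

Direct runoff: 0.0, 4.0, 5.0, 8.0, 19.0, 25.0, 35.0, 29.0, 25.0, 21.0, 0.0 cfs; ΣQ_DR = 171.0 cfs, peak = 35.0 cfs.
Runoff depth d = ΣQ_DR·Δt / A = 171.0 × 3600 / (0.221 mi²) = 1.199 in.
The 1-inch UH is the DRH scaled by (1 in)/d, so U_p = 35.0 × 1/1.199 = 29.2 cfs.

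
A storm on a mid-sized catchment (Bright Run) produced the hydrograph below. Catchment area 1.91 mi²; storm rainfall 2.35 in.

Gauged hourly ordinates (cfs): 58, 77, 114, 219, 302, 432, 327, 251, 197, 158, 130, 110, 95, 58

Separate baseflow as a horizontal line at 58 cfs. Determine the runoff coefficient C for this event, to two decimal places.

ΣQ_DR = 1716 cfs; V = ΣQ_DR·Δt = 6.178 × 10^6 ft³.
Runoff depth d = V / A = 1.392 in.
C = d / P = 1.392 / 2.35 = 0.59.

C ≈ 0.59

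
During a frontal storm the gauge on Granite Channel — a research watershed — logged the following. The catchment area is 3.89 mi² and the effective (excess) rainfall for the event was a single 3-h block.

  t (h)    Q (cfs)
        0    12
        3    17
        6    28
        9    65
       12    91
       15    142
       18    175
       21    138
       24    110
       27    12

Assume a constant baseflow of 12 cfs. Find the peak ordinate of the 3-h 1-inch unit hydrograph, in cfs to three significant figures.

Direct runoff: 0.0, 5.0, 16.0, 53.0, 79.0, 130.0, 163.0, 126.0, 98.0, 0.0 cfs; ΣQ_DR = 670.0 cfs, peak = 163.0 cfs.
Runoff depth d = ΣQ_DR·Δt / A = 670.0 × 10800 / (3.89 mi²) = 0.8007 in.
The 1-inch UH is the DRH scaled by (1 in)/d, so U_p = 163.0 × 1/0.8007 = 204 cfs.

U_p ≈ 204 cfs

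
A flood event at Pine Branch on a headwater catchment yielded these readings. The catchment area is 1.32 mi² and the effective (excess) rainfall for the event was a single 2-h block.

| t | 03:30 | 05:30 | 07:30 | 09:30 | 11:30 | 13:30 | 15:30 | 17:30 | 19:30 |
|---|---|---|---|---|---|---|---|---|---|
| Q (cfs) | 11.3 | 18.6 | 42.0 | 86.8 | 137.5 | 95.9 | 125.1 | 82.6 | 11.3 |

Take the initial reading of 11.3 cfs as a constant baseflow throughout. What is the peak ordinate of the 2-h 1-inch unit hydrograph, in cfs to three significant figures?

U_p ≈ 106 cfs

Direct runoff: 0.0, 7.3, 30.7, 75.5, 126.2, 84.6, 113.8, 71.3, 0.0 cfs; ΣQ_DR = 509.4 cfs, peak = 126.2 cfs.
Runoff depth d = ΣQ_DR·Δt / A = 509.4 × 7200 / (1.32 mi²) = 1.196 in.
The 1-inch UH is the DRH scaled by (1 in)/d, so U_p = 126.2 × 1/1.196 = 106 cfs.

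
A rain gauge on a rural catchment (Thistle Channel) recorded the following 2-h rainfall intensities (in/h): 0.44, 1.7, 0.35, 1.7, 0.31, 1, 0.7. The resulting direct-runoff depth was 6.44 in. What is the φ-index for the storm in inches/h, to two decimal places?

Only the 4 blocks with intensity above φ contribute runoff: 1.7, 1.7, 1, 0.7 in/h.
Σ(I−φ)·Δt = d  ⇒  (1.7+1.7+1+0.7 − 4φ)·2 = 6.44
φ = (5.100 − 6.44/2) / 4 = 0.47 in/h.

φ ≈ 0.47 in/h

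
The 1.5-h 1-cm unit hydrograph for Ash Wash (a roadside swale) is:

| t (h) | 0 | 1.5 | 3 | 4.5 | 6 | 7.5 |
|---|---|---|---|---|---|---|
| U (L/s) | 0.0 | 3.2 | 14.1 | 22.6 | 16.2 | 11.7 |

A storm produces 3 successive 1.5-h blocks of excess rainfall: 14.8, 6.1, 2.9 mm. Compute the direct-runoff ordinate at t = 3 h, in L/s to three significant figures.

By discrete convolution, Q_j = Σ (P_i / 10 mm) · U_{j−i}.
At t = 3 h (j=2): Q = (14.8/10)·14.1 + (6.1/10)·3.2 + (2.9/10)·0.0 = 22.8 L/s.

Q ≈ 22.8 L/s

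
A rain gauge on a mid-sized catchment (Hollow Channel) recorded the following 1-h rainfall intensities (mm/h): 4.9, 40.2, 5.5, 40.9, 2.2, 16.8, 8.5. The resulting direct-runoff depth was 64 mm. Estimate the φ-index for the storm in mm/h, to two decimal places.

Only the 3 blocks with intensity above φ contribute runoff: 40.2, 40.9, 16.8 mm/h.
Σ(I−φ)·Δt = d  ⇒  (40.2+40.9+16.8 − 3φ)·1 = 64
φ = (97.90 − 64/1) / 3 = 11.30 mm/h.

φ ≈ 11.30 mm/h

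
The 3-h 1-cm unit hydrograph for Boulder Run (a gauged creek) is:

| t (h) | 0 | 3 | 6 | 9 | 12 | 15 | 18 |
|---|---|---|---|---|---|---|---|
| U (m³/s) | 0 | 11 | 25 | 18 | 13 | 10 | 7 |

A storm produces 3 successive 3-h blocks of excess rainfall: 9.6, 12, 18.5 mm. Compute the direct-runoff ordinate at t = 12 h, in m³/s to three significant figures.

By discrete convolution, Q_j = Σ (P_i / 10 mm) · U_{j−i}.
At t = 12 h (j=4): Q = (9.6/10)·13 + (12/10)·18 + (18.5/10)·25 = 80.3 m³/s.

Q ≈ 80.3 m³/s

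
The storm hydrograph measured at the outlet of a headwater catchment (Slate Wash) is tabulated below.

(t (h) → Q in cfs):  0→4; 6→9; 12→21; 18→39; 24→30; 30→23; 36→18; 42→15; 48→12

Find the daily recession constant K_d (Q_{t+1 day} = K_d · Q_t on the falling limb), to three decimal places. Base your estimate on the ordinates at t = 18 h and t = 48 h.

Between t = 18 h and t = 48 h the flow falls from 39 to 12 cfs over 5×6 h = 30 h.
Per-interval ratio K = (12/39)^(1/5) = 0.7900; K_d = K^(24/6) = 0.389.

K_d ≈ 0.389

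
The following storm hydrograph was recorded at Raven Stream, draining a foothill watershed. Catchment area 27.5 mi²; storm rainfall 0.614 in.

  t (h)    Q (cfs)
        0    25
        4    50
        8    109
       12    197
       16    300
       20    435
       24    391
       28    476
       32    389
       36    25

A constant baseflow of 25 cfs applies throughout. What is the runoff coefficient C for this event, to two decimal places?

C ≈ 0.79

ΣQ_DR = 2147 cfs; V = ΣQ_DR·Δt = 3.092 × 10^7 ft³.
Runoff depth d = V / A = 0.4839 in.
C = d / P = 0.4839 / 0.614 = 0.79.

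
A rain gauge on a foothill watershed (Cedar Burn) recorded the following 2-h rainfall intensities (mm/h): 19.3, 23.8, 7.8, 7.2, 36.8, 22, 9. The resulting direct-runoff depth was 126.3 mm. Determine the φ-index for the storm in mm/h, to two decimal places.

Only the 4 blocks with intensity above φ contribute runoff: 19.3, 23.8, 36.8, 22 mm/h.
Σ(I−φ)·Δt = d  ⇒  (19.3+23.8+36.8+22 − 4φ)·2 = 126.3
φ = (101.9 − 126.3/2) / 4 = 9.69 mm/h.

φ ≈ 9.69 mm/h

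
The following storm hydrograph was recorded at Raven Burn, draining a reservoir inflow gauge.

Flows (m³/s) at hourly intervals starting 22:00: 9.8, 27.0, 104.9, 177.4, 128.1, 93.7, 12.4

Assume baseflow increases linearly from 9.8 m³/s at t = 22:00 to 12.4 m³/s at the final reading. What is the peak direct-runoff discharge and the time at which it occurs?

Q_p = 166.30 m³/s at t = 01:00

Subtracting baseflow gives direct-runoff ordinates: 0.00, 16.77, 94.23, 166.30, 116.57, 81.73, 0.00 m³/s.
The maximum is 166.30 m³/s, occurring at the reading for t = 01:00.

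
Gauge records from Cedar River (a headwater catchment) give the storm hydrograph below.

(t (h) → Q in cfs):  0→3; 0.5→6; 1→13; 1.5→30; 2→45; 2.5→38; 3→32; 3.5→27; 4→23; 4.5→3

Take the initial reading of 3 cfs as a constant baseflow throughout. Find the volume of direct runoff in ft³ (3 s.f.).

V ≈ 3.42 × 10^5 ft³

Direct-runoff ordinates (Q − Q_b): 0.0, 3.0, 10.0, 27.0, 42.0, 35.0, 29.0, 24.0, 20.0, 0.0 cfs.
ΣQ_DR = 190.0 cfs.
With Δt = 0.5 h = 1800 s, V = ΣQ_DR · Δt = 190.0 × 1800 = 3.42 × 10^5 ft³.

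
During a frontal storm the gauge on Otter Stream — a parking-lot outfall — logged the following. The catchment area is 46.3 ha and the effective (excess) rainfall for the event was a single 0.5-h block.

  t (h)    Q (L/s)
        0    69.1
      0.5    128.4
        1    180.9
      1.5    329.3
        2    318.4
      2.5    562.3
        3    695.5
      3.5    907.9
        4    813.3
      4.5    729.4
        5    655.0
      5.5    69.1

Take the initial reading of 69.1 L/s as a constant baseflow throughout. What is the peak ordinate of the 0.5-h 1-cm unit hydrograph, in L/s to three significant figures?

U_p ≈ 466 L/s

Direct runoff: 0.0, 59.3, 111.8, 260.2, 249.3, 493.2, 626.4, 838.8, 744.2, 660.3, 585.9, 0.0 L/s; ΣQ_DR = 4629 L/s, peak = 838.8 L/s.
Runoff depth d = ΣQ_DR·Δt / A = 4629 × 1800 / (46.3 ha) = 18.00 mm.
The 1-cm UH is the DRH scaled by (10 mm)/d, so U_p = 838.8 × 10/18.00 = 466 L/s.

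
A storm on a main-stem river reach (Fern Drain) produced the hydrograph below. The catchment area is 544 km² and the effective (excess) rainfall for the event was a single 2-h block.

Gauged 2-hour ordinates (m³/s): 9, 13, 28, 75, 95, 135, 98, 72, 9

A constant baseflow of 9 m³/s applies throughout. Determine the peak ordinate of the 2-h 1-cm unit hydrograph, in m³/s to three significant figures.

Direct runoff: 0.0, 4.0, 19.0, 66.0, 86.0, 126.0, 89.0, 63.0, 0.0 m³/s; ΣQ_DR = 453.0 m³/s, peak = 126.0 m³/s.
Runoff depth d = ΣQ_DR·Δt / A = 453.0 × 7200 / (544 km²) = 5.996 mm.
The 1-cm UH is the DRH scaled by (10 mm)/d, so U_p = 126.0 × 10/5.996 = 210 m³/s.

U_p ≈ 210 m³/s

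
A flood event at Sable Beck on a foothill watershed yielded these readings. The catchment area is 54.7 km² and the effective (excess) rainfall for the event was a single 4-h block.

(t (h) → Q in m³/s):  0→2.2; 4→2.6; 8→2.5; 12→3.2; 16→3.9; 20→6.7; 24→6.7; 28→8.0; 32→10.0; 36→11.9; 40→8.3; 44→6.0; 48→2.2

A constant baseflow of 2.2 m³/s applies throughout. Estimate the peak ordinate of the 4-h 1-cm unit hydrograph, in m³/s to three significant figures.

Direct runoff: 0.0, 0.4, 0.3, 1.0, 1.7, 4.5, 4.5, 5.8, 7.8, 9.7, 6.1, 3.8, 0.0 m³/s; ΣQ_DR = 45.60 m³/s, peak = 9.7 m³/s.
Runoff depth d = ΣQ_DR·Δt / A = 45.60 × 14400 / (54.7 km²) = 12.00 mm.
The 1-cm UH is the DRH scaled by (10 mm)/d, so U_p = 9.7 × 10/12.00 = 8.08 m³/s.

U_p ≈ 8.08 m³/s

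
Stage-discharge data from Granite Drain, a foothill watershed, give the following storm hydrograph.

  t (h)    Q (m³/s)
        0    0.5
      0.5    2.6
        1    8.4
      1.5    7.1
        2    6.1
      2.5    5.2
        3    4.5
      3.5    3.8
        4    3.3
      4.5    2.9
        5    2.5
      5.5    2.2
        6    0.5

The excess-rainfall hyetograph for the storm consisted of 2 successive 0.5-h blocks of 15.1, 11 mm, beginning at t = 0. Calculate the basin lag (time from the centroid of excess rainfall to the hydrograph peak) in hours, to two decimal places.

t_L ≈ 0.54 h

Centroid of excess rainfall: t_c = Σ P_i·t̄_i / ΣP_i = 0.4607 h (block centres at 0.25, 0.75 h).
Hydrograph peak occurs at t = 1 h, so basin lag t_L = 1 − 0.4607 = 0.54 h.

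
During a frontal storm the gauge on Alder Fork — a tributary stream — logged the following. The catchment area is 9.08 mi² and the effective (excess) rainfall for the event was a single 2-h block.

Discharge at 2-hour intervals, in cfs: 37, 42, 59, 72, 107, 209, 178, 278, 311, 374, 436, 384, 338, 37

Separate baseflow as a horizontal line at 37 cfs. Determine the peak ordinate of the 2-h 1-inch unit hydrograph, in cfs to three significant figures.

U_p ≈ 499 cfs

Direct runoff: 0.0, 5.0, 22.0, 35.0, 70.0, 172.0, 141.0, 241.0, 274.0, 337.0, 399.0, 347.0, 301.0, 0.0 cfs; ΣQ_DR = 2344 cfs, peak = 399.0 cfs.
Runoff depth d = ΣQ_DR·Δt / A = 2344 × 7200 / (9.08 mi²) = 0.8000 in.
The 1-inch UH is the DRH scaled by (1 in)/d, so U_p = 399.0 × 1/0.8000 = 499 cfs.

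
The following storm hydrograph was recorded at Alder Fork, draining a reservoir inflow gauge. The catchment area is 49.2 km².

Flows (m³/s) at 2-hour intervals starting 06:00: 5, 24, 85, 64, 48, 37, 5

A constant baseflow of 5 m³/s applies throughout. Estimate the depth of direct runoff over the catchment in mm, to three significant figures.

Direct runoff: 0.0, 19.0, 80.0, 59.0, 43.0, 32.0, 0.0 m³/s; ΣQ_DR = 233.0 m³/s.
V = ΣQ_DR · Δt = 233.0 × 7200 s = 1.678 × 10^6 m³.
Over A = 49.2 km², depth = V / A = 34.1 mm.

d ≈ 34.1 mm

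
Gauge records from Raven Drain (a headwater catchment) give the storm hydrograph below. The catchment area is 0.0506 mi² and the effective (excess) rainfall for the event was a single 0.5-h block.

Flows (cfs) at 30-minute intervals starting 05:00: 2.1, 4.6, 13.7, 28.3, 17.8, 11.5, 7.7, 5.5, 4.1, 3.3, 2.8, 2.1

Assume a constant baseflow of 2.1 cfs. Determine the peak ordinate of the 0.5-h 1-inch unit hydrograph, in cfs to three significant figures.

U_p ≈ 21.9 cfs

Direct runoff: 0.0, 2.5, 11.6, 26.2, 15.7, 9.4, 5.6, 3.4, 2.0, 1.2, 0.7, 0.0 cfs; ΣQ_DR = 78.30 cfs, peak = 26.2 cfs.
Runoff depth d = ΣQ_DR·Δt / A = 78.30 × 1800 / (0.0506 mi²) = 1.199 in.
The 1-inch UH is the DRH scaled by (1 in)/d, so U_p = 26.2 × 1/1.199 = 21.9 cfs.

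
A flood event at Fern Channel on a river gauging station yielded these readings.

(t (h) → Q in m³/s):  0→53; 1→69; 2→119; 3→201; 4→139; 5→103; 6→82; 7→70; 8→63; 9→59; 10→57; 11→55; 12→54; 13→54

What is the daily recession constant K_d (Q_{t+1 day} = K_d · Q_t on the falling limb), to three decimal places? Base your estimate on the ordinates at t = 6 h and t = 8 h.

Between t = 6 h and t = 8 h the flow falls from 82 to 63 m³/s over 2×1 h = 2 h.
Per-interval ratio K = (63/82)^(1/2) = 0.8765; K_d = K^(24/1) = 0.042.

K_d ≈ 0.042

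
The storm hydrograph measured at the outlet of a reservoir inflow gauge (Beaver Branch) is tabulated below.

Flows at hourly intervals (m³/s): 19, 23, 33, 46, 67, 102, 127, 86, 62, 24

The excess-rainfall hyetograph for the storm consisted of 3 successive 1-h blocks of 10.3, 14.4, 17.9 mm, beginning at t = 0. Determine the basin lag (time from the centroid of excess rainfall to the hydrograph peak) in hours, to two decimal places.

Centroid of excess rainfall: t_c = Σ P_i·t̄_i / ΣP_i = 1.6784 h (block centres at 0.5, 1.5, 2.5 h).
Hydrograph peak occurs at t = 6 h, so basin lag t_L = 6 − 1.6784 = 4.32 h.

t_L ≈ 4.32 h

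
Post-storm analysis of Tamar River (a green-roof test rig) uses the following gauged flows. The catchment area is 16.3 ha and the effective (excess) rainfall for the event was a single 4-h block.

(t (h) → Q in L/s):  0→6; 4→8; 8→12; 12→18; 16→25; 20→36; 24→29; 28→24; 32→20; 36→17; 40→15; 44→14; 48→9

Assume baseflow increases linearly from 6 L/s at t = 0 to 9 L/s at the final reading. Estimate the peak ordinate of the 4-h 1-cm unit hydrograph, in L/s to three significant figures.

U_p ≈ 24.0 L/s

Direct runoff: 0.00, 1.75, 5.50, 11.25, 18.00, 28.75, 21.50, 16.25, 12.00, 8.75, 6.50, 5.25, 0.00 L/s; ΣQ_DR = 135.5 L/s, peak = 28.75 L/s.
Runoff depth d = ΣQ_DR·Δt / A = 135.5 × 14400 / (16.3 ha) = 11.97 mm.
The 1-cm UH is the DRH scaled by (10 mm)/d, so U_p = 28.75 × 10/11.97 = 24.0 L/s.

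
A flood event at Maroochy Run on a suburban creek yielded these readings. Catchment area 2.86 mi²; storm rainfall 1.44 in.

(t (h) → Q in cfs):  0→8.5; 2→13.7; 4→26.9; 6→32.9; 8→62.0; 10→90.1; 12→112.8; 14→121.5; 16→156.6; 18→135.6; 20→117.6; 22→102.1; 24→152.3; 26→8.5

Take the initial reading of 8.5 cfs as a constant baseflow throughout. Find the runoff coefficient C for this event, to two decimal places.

ΣQ_DR = 1022 cfs; V = ΣQ_DR·Δt = 7.359 × 10^6 ft³.
Runoff depth d = V / A = 1.108 in.
C = d / P = 1.108 / 1.44 = 0.77.

C ≈ 0.77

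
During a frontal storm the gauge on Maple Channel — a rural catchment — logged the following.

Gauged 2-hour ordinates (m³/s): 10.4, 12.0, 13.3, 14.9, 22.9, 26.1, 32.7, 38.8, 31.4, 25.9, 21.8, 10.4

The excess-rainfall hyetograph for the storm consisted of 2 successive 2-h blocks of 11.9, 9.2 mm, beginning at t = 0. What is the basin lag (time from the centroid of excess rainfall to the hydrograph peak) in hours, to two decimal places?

t_L ≈ 12.13 h

Centroid of excess rainfall: t_c = Σ P_i·t̄_i / ΣP_i = 1.8720 h (block centres at 1, 3 h).
Hydrograph peak occurs at t = 14 h, so basin lag t_L = 14 − 1.8720 = 12.13 h.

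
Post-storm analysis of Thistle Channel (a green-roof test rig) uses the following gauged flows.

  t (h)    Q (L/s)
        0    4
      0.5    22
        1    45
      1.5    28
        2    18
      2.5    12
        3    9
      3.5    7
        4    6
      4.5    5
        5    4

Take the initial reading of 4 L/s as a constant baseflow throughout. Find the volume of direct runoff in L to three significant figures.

Direct-runoff ordinates (Q − Q_b): 0.0, 18.0, 41.0, 24.0, 14.0, 8.0, 5.0, 3.0, 2.0, 1.0, 0.0 L/s.
ΣQ_DR = 116.0 L/s.
With Δt = 0.5 h = 1800 s, V = ΣQ_DR · Δt = 116.0 × 1800 = 2.09 × 10^5 L.

V ≈ 2.09 × 10^5 L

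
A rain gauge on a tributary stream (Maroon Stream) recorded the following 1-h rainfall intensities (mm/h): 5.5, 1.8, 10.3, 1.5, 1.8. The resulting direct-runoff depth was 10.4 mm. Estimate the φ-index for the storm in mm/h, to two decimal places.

φ ≈ 2.70 mm/h

Only the 2 blocks with intensity above φ contribute runoff: 5.5, 10.3 mm/h.
Σ(I−φ)·Δt = d  ⇒  (5.5+10.3 − 2φ)·1 = 10.4
φ = (15.80 − 10.4/1) / 2 = 2.70 mm/h.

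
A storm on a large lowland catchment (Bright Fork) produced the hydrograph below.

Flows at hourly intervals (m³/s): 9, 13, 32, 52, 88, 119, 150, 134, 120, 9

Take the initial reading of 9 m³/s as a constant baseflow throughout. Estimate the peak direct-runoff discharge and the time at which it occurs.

Subtracting baseflow gives direct-runoff ordinates: 0.0, 4.0, 23.0, 43.0, 79.0, 110.0, 141.0, 125.0, 111.0, 0.0 m³/s.
The maximum is 141.0 m³/s, occurring at the reading for t = 6 h.

Q_p = 141.0 m³/s at t = 6 h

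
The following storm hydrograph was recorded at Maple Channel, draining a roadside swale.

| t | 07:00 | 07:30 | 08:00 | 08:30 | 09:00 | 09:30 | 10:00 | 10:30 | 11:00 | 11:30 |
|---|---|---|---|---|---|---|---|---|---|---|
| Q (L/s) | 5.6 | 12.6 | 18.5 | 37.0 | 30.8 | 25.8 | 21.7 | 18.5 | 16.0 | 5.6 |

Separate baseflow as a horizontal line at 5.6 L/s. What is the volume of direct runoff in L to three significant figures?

Direct-runoff ordinates (Q − Q_b): 0.0, 7.0, 12.9, 31.4, 25.2, 20.2, 16.1, 12.9, 10.4, 0.0 L/s.
ΣQ_DR = 136.1 L/s.
With Δt = 0.5 h = 1800 s, V = ΣQ_DR · Δt = 136.1 × 1800 = 2.45 × 10^5 L.

V ≈ 2.45 × 10^5 L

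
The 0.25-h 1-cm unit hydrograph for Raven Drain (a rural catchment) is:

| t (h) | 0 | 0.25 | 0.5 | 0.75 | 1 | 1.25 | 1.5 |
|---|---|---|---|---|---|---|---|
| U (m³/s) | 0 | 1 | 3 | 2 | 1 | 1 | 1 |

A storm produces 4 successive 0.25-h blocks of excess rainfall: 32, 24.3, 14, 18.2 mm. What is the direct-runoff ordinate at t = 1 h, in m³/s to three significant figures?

By discrete convolution, Q_j = Σ (P_i / 10 mm) · U_{j−i}.
At t = 1 h (j=4): Q = (32/10)·1 + (24.3/10)·2 + (14/10)·3 + (18.2/10)·1 = 14.1 m³/s.

Q ≈ 14.1 m³/s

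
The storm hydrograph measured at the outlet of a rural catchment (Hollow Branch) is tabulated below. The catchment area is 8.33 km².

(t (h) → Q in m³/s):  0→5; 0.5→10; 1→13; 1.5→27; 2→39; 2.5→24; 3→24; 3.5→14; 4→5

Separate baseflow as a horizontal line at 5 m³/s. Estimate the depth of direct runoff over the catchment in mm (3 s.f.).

Direct runoff: 0.0, 5.0, 8.0, 22.0, 34.0, 19.0, 19.0, 9.0, 0.0 m³/s; ΣQ_DR = 116.0 m³/s.
V = ΣQ_DR · Δt = 116.0 × 1800 s = 2.088 × 10^5 m³.
Over A = 8.33 km², depth = V / A = 25.1 mm.

d ≈ 25.1 mm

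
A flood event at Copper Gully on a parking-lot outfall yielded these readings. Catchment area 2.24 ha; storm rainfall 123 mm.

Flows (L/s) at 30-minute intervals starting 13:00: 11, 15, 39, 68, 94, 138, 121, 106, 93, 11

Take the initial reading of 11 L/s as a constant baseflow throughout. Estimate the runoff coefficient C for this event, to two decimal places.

C ≈ 0.38

ΣQ_DR = 586.0 L/s; V = ΣQ_DR·Δt = 1.055 × 10^6 L.
Runoff depth d = V / A = 47.09 mm.
C = d / P = 47.09 / 123 = 0.38.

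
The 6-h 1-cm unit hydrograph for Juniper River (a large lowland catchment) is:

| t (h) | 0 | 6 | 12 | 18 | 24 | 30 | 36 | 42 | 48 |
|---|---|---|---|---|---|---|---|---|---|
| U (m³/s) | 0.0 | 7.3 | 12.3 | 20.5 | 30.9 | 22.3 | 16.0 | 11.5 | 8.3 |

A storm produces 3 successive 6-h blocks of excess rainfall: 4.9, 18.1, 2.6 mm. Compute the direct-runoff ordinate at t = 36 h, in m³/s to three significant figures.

Q ≈ 56.2 m³/s

By discrete convolution, Q_j = Σ (P_i / 10 mm) · U_{j−i}.
At t = 36 h (j=6): Q = (4.9/10)·16.0 + (18.1/10)·22.3 + (2.6/10)·30.9 = 56.2 m³/s.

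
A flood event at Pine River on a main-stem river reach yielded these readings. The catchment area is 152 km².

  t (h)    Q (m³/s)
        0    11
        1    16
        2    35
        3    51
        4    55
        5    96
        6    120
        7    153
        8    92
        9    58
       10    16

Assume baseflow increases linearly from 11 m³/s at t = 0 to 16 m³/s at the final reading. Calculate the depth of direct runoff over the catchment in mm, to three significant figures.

d ≈ 13.1 mm

Direct runoff: 0.00, 4.50, 23.00, 38.50, 42.00, 82.50, 106.00, 138.50, 77.00, 42.50, 0.00 m³/s; ΣQ_DR = 554.5 m³/s.
V = ΣQ_DR · Δt = 554.5 × 3600 s = 1.996 × 10^6 m³.
Over A = 152 km², depth = V / A = 13.1 mm.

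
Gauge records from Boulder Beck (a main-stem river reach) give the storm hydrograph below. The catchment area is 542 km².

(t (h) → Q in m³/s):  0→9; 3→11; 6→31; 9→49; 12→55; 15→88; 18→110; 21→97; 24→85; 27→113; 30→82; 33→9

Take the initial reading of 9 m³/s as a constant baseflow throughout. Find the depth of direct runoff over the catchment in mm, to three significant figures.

d ≈ 12.6 mm

Direct runoff: 0.0, 2.0, 22.0, 40.0, 46.0, 79.0, 101.0, 88.0, 76.0, 104.0, 73.0, 0.0 m³/s; ΣQ_DR = 631.0 m³/s.
V = ΣQ_DR · Δt = 631.0 × 10800 s = 6.815 × 10^6 m³.
Over A = 542 km², depth = V / A = 12.6 mm.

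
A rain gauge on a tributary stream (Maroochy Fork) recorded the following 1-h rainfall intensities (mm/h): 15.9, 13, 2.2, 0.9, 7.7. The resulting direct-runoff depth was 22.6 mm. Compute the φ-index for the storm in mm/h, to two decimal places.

Only the 3 blocks with intensity above φ contribute runoff: 15.9, 13, 7.7 mm/h.
Σ(I−φ)·Δt = d  ⇒  (15.9+13+7.7 − 3φ)·1 = 22.6
φ = (36.60 − 22.6/1) / 3 = 4.67 mm/h.

φ ≈ 4.67 mm/h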